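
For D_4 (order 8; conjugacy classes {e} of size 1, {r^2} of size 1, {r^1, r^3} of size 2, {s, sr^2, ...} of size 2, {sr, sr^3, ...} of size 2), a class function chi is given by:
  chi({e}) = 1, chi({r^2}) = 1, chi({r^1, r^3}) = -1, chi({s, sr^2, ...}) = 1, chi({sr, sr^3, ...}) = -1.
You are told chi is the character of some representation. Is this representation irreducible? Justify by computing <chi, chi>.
Irreducible: <chi, chi> = 1.

Argument: <chi, chi> = (1/|G|) sum_C |C| * |chi(C)|^2 = (1/8)[1*|1|^2 + 1*|1|^2 + 2*|-1|^2 + 2*|1|^2 + 2*|-1|^2]
  = (1/8)[(1) + (1) + (2) + (2) + (2)] = 8/8 = 1.
A character is irreducible iff <chi, chi> = 1, so this representation is irreducible.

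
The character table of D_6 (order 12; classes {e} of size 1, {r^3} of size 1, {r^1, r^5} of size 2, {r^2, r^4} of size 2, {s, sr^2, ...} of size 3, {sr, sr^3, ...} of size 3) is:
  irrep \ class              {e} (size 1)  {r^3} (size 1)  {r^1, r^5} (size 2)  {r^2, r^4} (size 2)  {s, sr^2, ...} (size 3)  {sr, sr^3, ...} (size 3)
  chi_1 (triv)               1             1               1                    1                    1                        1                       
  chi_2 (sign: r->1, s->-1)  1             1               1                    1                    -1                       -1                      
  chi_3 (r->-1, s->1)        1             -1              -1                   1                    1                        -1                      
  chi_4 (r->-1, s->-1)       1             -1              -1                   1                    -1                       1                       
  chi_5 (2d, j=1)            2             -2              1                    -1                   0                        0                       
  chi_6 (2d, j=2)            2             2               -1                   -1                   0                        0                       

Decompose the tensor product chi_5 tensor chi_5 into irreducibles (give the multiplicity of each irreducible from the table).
chi_5 tensor chi_5 = chi_1 + chi_2 + chi_6 (all other irreducibles have multiplicity 0).

Justification: The character of a tensor product is the pointwise product (chi_5 * chi_5)(C) = chi_5(C) * chi_5(C):
  {e}: (2)*(2), {r^3}: (-2)*(-2), {r^1, r^5}: (1)*(1), {r^2, r^4}: (-1)*(-1), {s, sr^2, ...}: (0)*(0), {sr, sr^3, ...}: (0)*(0)
so (chi_5 * chi_5) takes values
  {e} -> 4, {r^3} -> 4, {r^1, r^5} -> 1, {r^2, r^4} -> 1, {s, sr^2, ...} -> 0, {sr, sr^3, ...} -> 0.
Now take the inner product of this character with each irreducible chi from the table, <chi_5*chi_5, chi> = (1/12) sum_C |C| (chi_5*chi_5)(C) conj(chi(C)):
  <chi_5*chi_5, chi_1> = (1/12)[1*(4)*conj(1) + 1*(4)*conj(1) + 2*(1)*conj(1) + 2*(1)*conj(1) + 3*(0)*conj(1) + 3*(0)*conj(1)]
      = (1/12)[(4) + (4) + (2) + (2) + (0) + (0)] = 12/12 = 1
  <chi_5*chi_5, chi_2> = (1/12)[1*(4)*conj(1) + 1*(4)*conj(1) + 2*(1)*conj(1) + 2*(1)*conj(1) + 3*(0)*conj(-1) + 3*(0)*conj(-1)]
      = (1/12)[(4) + (4) + (2) + (2) + (0) + (0)] = 12/12 = 1
  <chi_5*chi_5, chi_3> = (1/12)[1*(4)*conj(1) + 1*(4)*conj(-1) + 2*(1)*conj(-1) + 2*(1)*conj(1) + 3*(0)*conj(1) + 3*(0)*conj(-1)]
      = (1/12)[(4) + (-4) + (-2) + (2) + (0) + (0)] = 0/12 = 0
  <chi_5*chi_5, chi_4> = (1/12)[1*(4)*conj(1) + 1*(4)*conj(-1) + 2*(1)*conj(-1) + 2*(1)*conj(1) + 3*(0)*conj(-1) + 3*(0)*conj(1)]
      = (1/12)[(4) + (-4) + (-2) + (2) + (0) + (0)] = 0/12 = 0
  <chi_5*chi_5, chi_5> = (1/12)[1*(4)*conj(2) + 1*(4)*conj(-2) + 2*(1)*conj(1) + 2*(1)*conj(-1) + 3*(0)*conj(0) + 3*(0)*conj(0)]
      = (1/12)[(8) + (-8) + (2) + (-2) + (0) + (0)] = 0/12 = 0
  <chi_5*chi_5, chi_6> = (1/12)[1*(4)*conj(2) + 1*(4)*conj(2) + 2*(1)*conj(-1) + 2*(1)*conj(-1) + 3*(0)*conj(0) + 3*(0)*conj(0)]
      = (1/12)[(8) + (8) + (-2) + (-2) + (0) + (0)] = 12/12 = 1
Hence the multiplicities are chi_1: 1, chi_2: 1, chi_6: 1. Dimension check: dim(chi_5)*dim(chi_5) = 2*2 = 4 and sum (mult * dim) = 1*1 + 1*1 + 1*2 = 4.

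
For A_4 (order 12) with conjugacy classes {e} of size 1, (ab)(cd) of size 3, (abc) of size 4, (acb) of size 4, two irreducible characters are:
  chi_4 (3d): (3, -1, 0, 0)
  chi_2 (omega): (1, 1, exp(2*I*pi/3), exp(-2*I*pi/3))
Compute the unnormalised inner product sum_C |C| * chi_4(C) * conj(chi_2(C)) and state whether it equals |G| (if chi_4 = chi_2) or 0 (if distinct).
Sum = 0; so <chi_4, chi_2> = 0 (distinct irreducibles are orthogonal).

Why: Compute term by term over conjugacy classes (|C| * chi_4(C) * conj(chi_2(C))):
  1*(3)*conj(1) + 3*(-1)*conj(1) + 4*(0)*conj(exp(2*I*pi/3)) + 4*(0)*conj(exp(-2*I*pi/3))
  = (3) + (-3) + (0) + (0)
  = 0.
(Exp terms are combined using exp(i*s)*conj(exp(i*t)) = exp(i*(s-t)), and sums of them are collapsed using the identity that for every m > 1 the m distinct m-th roots of unity sum to 0, e.g. 1 + exp(2*I*pi/3) + exp(-2*I*pi/3) = 0.)
Dividing by |G| = 12 gives 0/12 = 0, matching the row-orthogonality relation <chi_4, chi_2> = [chi_4 = chi_2].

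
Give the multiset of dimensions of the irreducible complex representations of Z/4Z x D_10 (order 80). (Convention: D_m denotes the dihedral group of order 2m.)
Dimensions: 1, 1, 1, 1, 1, 1, 1, 1, 1, 1, 1, 1, 1, 1, 1, 1, 2, 2, 2, 2, 2, 2, 2, 2, 2, 2, 2, 2, 2, 2, 2, 2

Reasoning: There are 32 irreducibles (= number of conjugacy classes). Their dimensions d_i satisfy sum d_i^2 = |G| = 80: 1 + 1 + 1 + 1 + 1 + 1 + 1 + 1 + 1 + 1 + 1 + 1 + 1 + 1 + 1 + 1 + 4 + 4 + 4 + 4 + 4 + 4 + 4 + 4 + 4 + 4 + 4 + 4 + 4 + 4 + 4 + 4 = 80. (For the product with Z/4Z: each of the 4 1-dim characters of Z/4Z tensors with each irrep of D_10, giving 4 copies of each D_10-dimension.)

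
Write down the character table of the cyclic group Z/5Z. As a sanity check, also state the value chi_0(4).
Character table of Z/5Z (irreps indexed chi_0,...,chi_4 with chi_k(m) = zeta_5^(k*m), zeta_5 = exp(2*pi*i/5)):
  irrep \ class  {0} (size 1)  {1} (size 1)    {2} (size 1)    {3} (size 1)    {4} (size 1)  
  chi_0          1             1               1               1               1             
  chi_1          1             exp(2*I*pi/5)   exp(4*I*pi/5)   exp(-4*I*pi/5)  exp(-2*I*pi/5)
  chi_2          1             exp(4*I*pi/5)   exp(-2*I*pi/5)  exp(2*I*pi/5)   exp(-4*I*pi/5)
  chi_3          1             exp(-4*I*pi/5)  exp(2*I*pi/5)   exp(-2*I*pi/5)  exp(4*I*pi/5) 
  chi_4          1             exp(-2*I*pi/5)  exp(-4*I*pi/5)  exp(4*I*pi/5)   exp(2*I*pi/5) 

Spot check: chi_0(4) = zeta_5^(0*4) = zeta_5^0 = 1.

Proof sketch: Z/5Z is abelian, so all 5 irreducible complex representations are 1-dimensional. They are given by chi_k(m) = zeta_5^(k*m) for k = 0,...,4. Row orthogonality: sum_m chi_k(m) conj(chi_l(m)) = 5 * [k = l].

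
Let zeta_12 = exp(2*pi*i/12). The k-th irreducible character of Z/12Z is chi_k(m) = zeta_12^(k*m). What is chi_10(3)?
chi_10(3) = zeta_12^30 = -1

Why: chi_10(3) = zeta_12^(10*3) = zeta_12^30. Since zeta_12^12 = 1, this equals zeta_12^6 = exp(2*pi*i*6/12) = -1.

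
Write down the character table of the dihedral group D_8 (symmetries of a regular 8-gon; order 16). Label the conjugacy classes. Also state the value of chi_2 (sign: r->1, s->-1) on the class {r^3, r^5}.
Conjugacy classes: {e} of size 1, {r^4} of size 1, {r^1, r^7} of size 2, {r^2, r^6} of size 2, {r^3, r^5} of size 2, {s, sr^2, ...} of size 4, {sr, sr^3, ...} of size 4.
Character table:
  irrep \ class              {e} (size 1)  {r^4} (size 1)  {r^1, r^7} (size 2)  {r^2, r^6} (size 2)  {r^3, r^5} (size 2)  {s, sr^2, ...} (size 4)  {sr, sr^3, ...} (size 4)
  chi_1 (triv)               1             1               1                    1                    1                    1                        1                       
  chi_2 (sign: r->1, s->-1)  1             1               1                    1                    1                    -1                       -1                      
  chi_3 (r->-1, s->1)        1             1               -1                   1                    -1                   1                        -1                      
  chi_4 (r->-1, s->-1)       1             1               -1                   1                    -1                   -1                       1                       
  chi_5 (2d, j=1)            2             -2              sqrt(2)              0                    -sqrt(2)             0                        0                       
  chi_6 (2d, j=2)            2             2               0                    -2                   0                    0                        0                       
  chi_7 (2d, j=3)            2             -2              -sqrt(2)             0                    sqrt(2)              0                        0                       

Spot check: chi_2 (sign: r->1, s->-1) on {r^3, r^5} = 1.

Details: D_8 has order 2*8 = 16 with 7 conjugacy classes, hence 7 irreducibles. Sum of squared dims 1 + 1 + 1 + 1 + 4 + 4 + 4 = 16 = |G|. Linear characters come from the abelianisation; the 2-dimensional irreps have character r^k -> 2*cos(2*pi*j*k/8), reflections -> 0.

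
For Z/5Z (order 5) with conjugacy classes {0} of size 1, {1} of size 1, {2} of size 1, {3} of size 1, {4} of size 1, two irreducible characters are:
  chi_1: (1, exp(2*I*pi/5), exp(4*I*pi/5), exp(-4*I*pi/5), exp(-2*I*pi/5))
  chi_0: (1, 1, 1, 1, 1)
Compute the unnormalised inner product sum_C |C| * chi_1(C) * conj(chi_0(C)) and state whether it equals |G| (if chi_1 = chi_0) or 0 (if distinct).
Sum = 0; so <chi_1, chi_0> = 0 (distinct irreducibles are orthogonal).

Reasoning: Compute term by term over conjugacy classes (|C| * chi_1(C) * conj(chi_0(C))):
  1*(1)*conj(1) + 1*(exp(2*I*pi/5))*conj(1) + 1*(exp(4*I*pi/5))*conj(1) + 1*(exp(-4*I*pi/5))*conj(1) + 1*(exp(-2*I*pi/5))*conj(1)
  = (1) + (exp(2*I*pi/5)) + (exp(4*I*pi/5)) + (exp(-4*I*pi/5)) + (exp(-2*I*pi/5))
  = 0.
(Exp terms are combined using exp(i*s)*conj(exp(i*t)) = exp(i*(s-t)), and sums of them are collapsed using the identity that for every m > 1 the m distinct m-th roots of unity sum to 0, e.g. 1 + exp(2*I*pi/3) + exp(-2*I*pi/3) = 0.)
Dividing by |G| = 5 gives 0/5 = 0, matching the row-orthogonality relation <chi_1, chi_0> = [chi_1 = chi_0].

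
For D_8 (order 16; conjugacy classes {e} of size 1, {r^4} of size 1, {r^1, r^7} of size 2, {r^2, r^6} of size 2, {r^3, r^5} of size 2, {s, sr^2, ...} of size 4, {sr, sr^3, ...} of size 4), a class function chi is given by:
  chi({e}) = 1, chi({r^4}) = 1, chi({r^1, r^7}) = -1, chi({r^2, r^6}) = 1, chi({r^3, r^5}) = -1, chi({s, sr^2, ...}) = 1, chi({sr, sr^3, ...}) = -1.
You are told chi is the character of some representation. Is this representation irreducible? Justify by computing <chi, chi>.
Irreducible: <chi, chi> = 1.

Working: <chi, chi> = (1/|G|) sum_C |C| * |chi(C)|^2 = (1/16)[1*|1|^2 + 1*|1|^2 + 2*|-1|^2 + 2*|1|^2 + 2*|-1|^2 + 4*|1|^2 + 4*|-1|^2]
  = (1/16)[(1) + (1) + (2) + (2) + (2) + (4) + (4)] = 16/16 = 1.
A character is irreducible iff <chi, chi> = 1, so this representation is irreducible.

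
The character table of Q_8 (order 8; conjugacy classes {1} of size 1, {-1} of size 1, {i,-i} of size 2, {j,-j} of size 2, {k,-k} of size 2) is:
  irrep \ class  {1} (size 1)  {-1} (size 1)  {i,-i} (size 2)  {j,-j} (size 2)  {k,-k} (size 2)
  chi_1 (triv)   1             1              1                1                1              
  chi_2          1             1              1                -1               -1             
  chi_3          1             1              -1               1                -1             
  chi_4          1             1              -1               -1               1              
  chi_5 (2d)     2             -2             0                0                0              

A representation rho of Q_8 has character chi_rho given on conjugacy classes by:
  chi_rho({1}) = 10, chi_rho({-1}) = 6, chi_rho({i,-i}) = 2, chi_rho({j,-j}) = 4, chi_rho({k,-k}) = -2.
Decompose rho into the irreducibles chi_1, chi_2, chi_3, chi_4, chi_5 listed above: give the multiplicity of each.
Multiplicities: chi_1: 3, chi_2: 2, chi_3: 3, chi_4: 0, chi_5: 1.

Derivation: Use <chi_rho, chi> = (1/|G|) sum_C |C| * chi_rho(C) * conj(chi(C)) with |G| = 8 for each irreducible chi in the table:
  <chi_rho, chi_1> = (1/8)[1*(10)*conj(1) + 1*(6)*conj(1) + 2*(2)*conj(1) + 2*(4)*conj(1) + 2*(-2)*conj(1)]
      = (1/8)[(10) + (6) + (4) + (8) + (-4)] = 24/8 = 3
  <chi_rho, chi_2> = (1/8)[1*(10)*conj(1) + 1*(6)*conj(1) + 2*(2)*conj(1) + 2*(4)*conj(-1) + 2*(-2)*conj(-1)]
      = (1/8)[(10) + (6) + (4) + (-8) + (4)] = 16/8 = 2
  <chi_rho, chi_3> = (1/8)[1*(10)*conj(1) + 1*(6)*conj(1) + 2*(2)*conj(-1) + 2*(4)*conj(1) + 2*(-2)*conj(-1)]
      = (1/8)[(10) + (6) + (-4) + (8) + (4)] = 24/8 = 3
  <chi_rho, chi_4> = (1/8)[1*(10)*conj(1) + 1*(6)*conj(1) + 2*(2)*conj(-1) + 2*(4)*conj(-1) + 2*(-2)*conj(1)]
      = (1/8)[(10) + (6) + (-4) + (-8) + (-4)] = 0/8 = 0
  <chi_rho, chi_5> = (1/8)[1*(10)*conj(2) + 1*(6)*conj(-2) + 2*(2)*conj(0) + 2*(4)*conj(0) + 2*(-2)*conj(0)]
      = (1/8)[(20) + (-12) + (0) + (0) + (0)] = 8/8 = 1
Dimension check: dim(rho) = sum (mult * dim) = 3*1 + 2*1 + 3*1 + 0*1 + 1*2 = 10 = chi_rho(e) = 10.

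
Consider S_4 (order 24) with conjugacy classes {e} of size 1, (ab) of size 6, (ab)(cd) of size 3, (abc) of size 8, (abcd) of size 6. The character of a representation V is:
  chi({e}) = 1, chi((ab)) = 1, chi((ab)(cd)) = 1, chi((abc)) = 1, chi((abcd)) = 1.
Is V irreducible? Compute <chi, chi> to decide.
Irreducible: <chi, chi> = 1.

Argument: <chi, chi> = (1/|G|) sum_C |C| * |chi(C)|^2 = (1/24)[1*|1|^2 + 6*|1|^2 + 3*|1|^2 + 8*|1|^2 + 6*|1|^2]
  = (1/24)[(1) + (6) + (3) + (8) + (6)] = 24/24 = 1.
A character is irreducible iff <chi, chi> = 1, so this representation is irreducible.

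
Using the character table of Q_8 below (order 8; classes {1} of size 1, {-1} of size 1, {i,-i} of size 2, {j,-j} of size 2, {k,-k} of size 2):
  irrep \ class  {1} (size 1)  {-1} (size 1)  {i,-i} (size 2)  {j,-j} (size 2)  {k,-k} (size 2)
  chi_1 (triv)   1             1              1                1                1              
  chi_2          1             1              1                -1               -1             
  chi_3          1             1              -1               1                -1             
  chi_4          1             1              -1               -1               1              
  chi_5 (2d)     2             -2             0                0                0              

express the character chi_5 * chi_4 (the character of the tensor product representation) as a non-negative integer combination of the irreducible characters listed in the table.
chi_5 tensor chi_4 = chi_5 (all other irreducibles have multiplicity 0).

Justification: The character of a tensor product is the pointwise product (chi_5 * chi_4)(C) = chi_5(C) * chi_4(C):
  {1}: (2)*(1), {-1}: (-2)*(1), {i,-i}: (0)*(-1), {j,-j}: (0)*(-1), {k,-k}: (0)*(1)
so (chi_5 * chi_4) takes values
  {1} -> 2, {-1} -> -2, {i,-i} -> 0, {j,-j} -> 0, {k,-k} -> 0.
Now take the inner product of this character with each irreducible chi from the table, <chi_5*chi_4, chi> = (1/8) sum_C |C| (chi_5*chi_4)(C) conj(chi(C)):
  <chi_5*chi_4, chi_1> = (1/8)[1*(2)*conj(1) + 1*(-2)*conj(1) + 2*(0)*conj(1) + 2*(0)*conj(1) + 2*(0)*conj(1)]
      = (1/8)[(2) + (-2) + (0) + (0) + (0)] = 0/8 = 0
  <chi_5*chi_4, chi_2> = (1/8)[1*(2)*conj(1) + 1*(-2)*conj(1) + 2*(0)*conj(1) + 2*(0)*conj(-1) + 2*(0)*conj(-1)]
      = (1/8)[(2) + (-2) + (0) + (0) + (0)] = 0/8 = 0
  <chi_5*chi_4, chi_3> = (1/8)[1*(2)*conj(1) + 1*(-2)*conj(1) + 2*(0)*conj(-1) + 2*(0)*conj(1) + 2*(0)*conj(-1)]
      = (1/8)[(2) + (-2) + (0) + (0) + (0)] = 0/8 = 0
  <chi_5*chi_4, chi_4> = (1/8)[1*(2)*conj(1) + 1*(-2)*conj(1) + 2*(0)*conj(-1) + 2*(0)*conj(-1) + 2*(0)*conj(1)]
      = (1/8)[(2) + (-2) + (0) + (0) + (0)] = 0/8 = 0
  <chi_5*chi_4, chi_5> = (1/8)[1*(2)*conj(2) + 1*(-2)*conj(-2) + 2*(0)*conj(0) + 2*(0)*conj(0) + 2*(0)*conj(0)]
      = (1/8)[(4) + (4) + (0) + (0) + (0)] = 8/8 = 1
Hence the multiplicities are chi_5: 1. Dimension check: dim(chi_5)*dim(chi_4) = 2*1 = 2 and sum (mult * dim) = 1*2 = 2.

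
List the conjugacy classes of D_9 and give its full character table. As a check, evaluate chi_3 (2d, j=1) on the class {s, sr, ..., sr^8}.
Conjugacy classes: {e} of size 1, {r^1, r^8} of size 2, {r^2, r^7} of size 2, {r^3, r^6} of size 2, {r^4, r^5} of size 2, {s, sr, ..., sr^8} of size 9.
Character table:
  irrep \ class              {e} (size 1)  {r^1, r^8} (size 2)  {r^2, r^7} (size 2)  {r^3, r^6} (size 2)  {r^4, r^5} (size 2)  {s, sr, ..., sr^8} (size 9)
  chi_1 (triv)               1             1                    1                    1                    1                    1                          
  chi_2 (sign: r->1, s->-1)  1             1                    1                    1                    1                    -1                         
  chi_3 (2d, j=1)            2             2*cos(2*pi/9)        2*cos(4*pi/9)        -1                   -2*cos(pi/9)         0                          
  chi_4 (2d, j=2)            2             2*cos(4*pi/9)        -2*cos(pi/9)         -1                   2*cos(2*pi/9)        0                          
  chi_5 (2d, j=3)            2             -1                   -1                   2                    -1                   0                          
  chi_6 (2d, j=4)            2             -2*cos(pi/9)         2*cos(2*pi/9)        -1                   2*cos(4*pi/9)        0                          

Spot check: chi_3 (2d, j=1) on {s, sr, ..., sr^8} = 0.

Proof sketch: D_9 has order 2*9 = 18 with 6 conjugacy classes, hence 6 irreducibles. Sum of squared dims 1 + 1 + 4 + 4 + 4 + 4 = 18 = |G|. Linear characters come from the abelianisation; the 2-dimensional irreps have character r^k -> 2*cos(2*pi*j*k/9), reflections -> 0.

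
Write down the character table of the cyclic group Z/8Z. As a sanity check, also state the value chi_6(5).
Character table of Z/8Z (irreps indexed chi_0,...,chi_7 with chi_k(m) = zeta_8^(k*m), zeta_8 = exp(2*pi*i/8)):
  irrep \ class  {0} (size 1)  {1} (size 1)    {2} (size 1)  {3} (size 1)    {4} (size 1)  {5} (size 1)    {6} (size 1)  {7} (size 1)  
  chi_0          1             1               1             1               1             1               1             1             
  chi_1          1             exp(I*pi/4)     I             exp(3*I*pi/4)   -1            exp(-3*I*pi/4)  -I            exp(-I*pi/4)  
  chi_2          1             I               -1            -I              1             I               -1            -I            
  chi_3          1             exp(3*I*pi/4)   -I            exp(I*pi/4)     -1            exp(-I*pi/4)    I             exp(-3*I*pi/4)
  chi_4          1             -1              1             -1              1             -1              1             -1            
  chi_5          1             exp(-3*I*pi/4)  I             exp(-I*pi/4)    -1            exp(I*pi/4)     -I            exp(3*I*pi/4) 
  chi_6          1             -I              -1            I               1             -I              -1            I             
  chi_7          1             exp(-I*pi/4)    -I            exp(-3*I*pi/4)  -1            exp(3*I*pi/4)   I             exp(I*pi/4)   

Spot check: chi_6(5) = zeta_8^(6*5) = zeta_8^30 = -I.

Argument: Z/8Z is abelian, so all 8 irreducible complex representations are 1-dimensional. They are given by chi_k(m) = zeta_8^(k*m) for k = 0,...,7. Row orthogonality: sum_m chi_k(m) conj(chi_l(m)) = 8 * [k = l].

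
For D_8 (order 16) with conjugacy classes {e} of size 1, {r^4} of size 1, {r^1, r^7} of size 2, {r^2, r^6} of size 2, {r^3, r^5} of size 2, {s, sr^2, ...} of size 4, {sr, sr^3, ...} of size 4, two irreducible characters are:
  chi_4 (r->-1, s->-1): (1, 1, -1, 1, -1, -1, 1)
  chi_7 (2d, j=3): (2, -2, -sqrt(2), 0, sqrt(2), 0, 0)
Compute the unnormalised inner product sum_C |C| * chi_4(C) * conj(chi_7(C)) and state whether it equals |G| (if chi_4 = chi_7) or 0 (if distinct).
Sum = 0; so <chi_4, chi_7> = 0 (distinct irreducibles are orthogonal).

Argument: Compute term by term over conjugacy classes (|C| * chi_4(C) * conj(chi_7(C))):
  1*(1)*conj(2) + 1*(1)*conj(-2) + 2*(-1)*conj(-sqrt(2)) + 2*(1)*conj(0) + 2*(-1)*conj(sqrt(2)) + 4*(-1)*conj(0) + 4*(1)*conj(0)
  = (2) + (-2) + (2*sqrt(2)) + (0) + (-2*sqrt(2)) + (0) + (0)
  = 0.
Dividing by |G| = 16 gives 0/16 = 0, matching the row-orthogonality relation <chi_4, chi_7> = [chi_4 = chi_7].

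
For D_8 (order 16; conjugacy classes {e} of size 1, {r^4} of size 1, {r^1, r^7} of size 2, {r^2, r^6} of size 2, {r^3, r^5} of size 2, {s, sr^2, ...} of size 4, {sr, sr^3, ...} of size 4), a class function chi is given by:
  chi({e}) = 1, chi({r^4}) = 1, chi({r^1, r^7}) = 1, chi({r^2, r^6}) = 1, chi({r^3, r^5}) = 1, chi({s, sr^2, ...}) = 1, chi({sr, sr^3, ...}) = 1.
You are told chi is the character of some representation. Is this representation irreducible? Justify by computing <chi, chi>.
Irreducible: <chi, chi> = 1.

Argument: <chi, chi> = (1/|G|) sum_C |C| * |chi(C)|^2 = (1/16)[1*|1|^2 + 1*|1|^2 + 2*|1|^2 + 2*|1|^2 + 2*|1|^2 + 4*|1|^2 + 4*|1|^2]
  = (1/16)[(1) + (1) + (2) + (2) + (2) + (4) + (4)] = 16/16 = 1.
A character is irreducible iff <chi, chi> = 1, so this representation is irreducible.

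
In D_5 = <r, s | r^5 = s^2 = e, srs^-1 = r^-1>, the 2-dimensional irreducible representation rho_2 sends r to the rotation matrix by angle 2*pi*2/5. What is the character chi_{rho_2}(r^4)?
chi_{rho_2}(r^4) = 2*cos(2*pi*2*4/5) = -sqrt(5)/2 - 1/2

Proof sketch: rho_2(r^4) is rotation by angle 2*pi*2*4/5, whose trace is 2*cos(2*pi*2*4/5) = -sqrt(5)/2 - 1/2.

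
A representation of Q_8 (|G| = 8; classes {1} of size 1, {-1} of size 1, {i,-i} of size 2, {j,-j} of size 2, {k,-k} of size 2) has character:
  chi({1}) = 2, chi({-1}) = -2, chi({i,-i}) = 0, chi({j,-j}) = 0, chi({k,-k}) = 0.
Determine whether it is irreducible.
Irreducible: <chi, chi> = 1.

Justification: <chi, chi> = (1/|G|) sum_C |C| * |chi(C)|^2 = (1/8)[1*|2|^2 + 1*|-2|^2 + 2*|0|^2 + 2*|0|^2 + 2*|0|^2]
  = (1/8)[(4) + (4) + (0) + (0) + (0)] = 8/8 = 1.
A character is irreducible iff <chi, chi> = 1, so this representation is irreducible.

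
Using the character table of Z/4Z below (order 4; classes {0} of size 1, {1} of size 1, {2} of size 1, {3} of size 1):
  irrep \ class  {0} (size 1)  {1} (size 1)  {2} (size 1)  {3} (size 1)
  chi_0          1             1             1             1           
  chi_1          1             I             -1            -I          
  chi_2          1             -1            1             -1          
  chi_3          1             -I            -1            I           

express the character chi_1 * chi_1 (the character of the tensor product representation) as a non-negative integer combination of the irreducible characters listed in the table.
chi_1 tensor chi_1 = chi_2 (all other irreducibles have multiplicity 0).

Details: The character of a tensor product is the pointwise product (chi_1 * chi_1)(C) = chi_1(C) * chi_1(C):
  {0}: (1)*(1), {1}: (I)*(I), {2}: (-1)*(-1), {3}: (-I)*(-I)
so (chi_1 * chi_1) takes values
  {0} -> 1, {1} -> -1, {2} -> 1, {3} -> -1.
Now take the inner product of this character with each irreducible chi from the table, <chi_1*chi_1, chi> = (1/4) sum_C |C| (chi_1*chi_1)(C) conj(chi(C)):
  <chi_1*chi_1, chi_0> = (1/4)[1*(1)*conj(1) + 1*(-1)*conj(1) + 1*(1)*conj(1) + 1*(-1)*conj(1)]
      = (1/4)[(1) + (-1) + (1) + (-1)] = 0/4 = 0
  <chi_1*chi_1, chi_1> = (1/4)[1*(1)*conj(1) + 1*(-1)*conj(I) + 1*(1)*conj(-1) + 1*(-1)*conj(-I)]
      = (1/4)[(1) + (I) + (-1) + (-I)] = 0/4 = 0
  <chi_1*chi_1, chi_2> = (1/4)[1*(1)*conj(1) + 1*(-1)*conj(-1) + 1*(1)*conj(1) + 1*(-1)*conj(-1)]
      = (1/4)[(1) + (1) + (1) + (1)] = 4/4 = 1
  <chi_1*chi_1, chi_3> = (1/4)[1*(1)*conj(1) + 1*(-1)*conj(-I) + 1*(1)*conj(-1) + 1*(-1)*conj(I)]
      = (1/4)[(1) + (-I) + (-1) + (I)] = 0/4 = 0
(Exp terms are combined using exp(i*s)*conj(exp(i*t)) = exp(i*(s-t)), and sums of them are collapsed using the identity that for every m > 1 the m distinct m-th roots of unity sum to 0, e.g. 1 + exp(2*I*pi/3) + exp(-2*I*pi/3) = 0.)
Hence the multiplicities are chi_2: 1. Dimension check: dim(chi_1)*dim(chi_1) = 1*1 = 1 and sum (mult * dim) = 1*1 = 1.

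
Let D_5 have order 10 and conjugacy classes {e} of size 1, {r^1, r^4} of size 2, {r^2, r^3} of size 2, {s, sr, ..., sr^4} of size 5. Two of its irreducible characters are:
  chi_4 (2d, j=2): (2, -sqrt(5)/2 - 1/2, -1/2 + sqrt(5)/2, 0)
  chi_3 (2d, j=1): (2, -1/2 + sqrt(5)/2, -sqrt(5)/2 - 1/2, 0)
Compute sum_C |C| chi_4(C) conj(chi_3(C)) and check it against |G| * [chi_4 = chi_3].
Sum = 0; so <chi_4, chi_3> = 0 (distinct irreducibles are orthogonal).

Working: Compute term by term over conjugacy classes (|C| * chi_4(C) * conj(chi_3(C))):
  1*(2)*conj(2) + 2*(-sqrt(5)/2 - 1/2)*conj(-1/2 + sqrt(5)/2) + 2*(-1/2 + sqrt(5)/2)*conj(-sqrt(5)/2 - 1/2) + 5*(0)*conj(0)
  = (4) + (-2) + (-2) + (0)
  = 0.
Dividing by |G| = 10 gives 0/10 = 0, matching the row-orthogonality relation <chi_4, chi_3> = [chi_4 = chi_3].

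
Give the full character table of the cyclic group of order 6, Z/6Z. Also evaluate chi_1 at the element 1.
Character table of Z/6Z (irreps indexed chi_0,...,chi_5 with chi_k(m) = zeta_6^(k*m), zeta_6 = exp(2*pi*i/6)):
  irrep \ class  {0} (size 1)  {1} (size 1)    {2} (size 1)    {3} (size 1)  {4} (size 1)    {5} (size 1)  
  chi_0          1             1               1               1             1               1             
  chi_1          1             exp(I*pi/3)     exp(2*I*pi/3)   -1            exp(-2*I*pi/3)  exp(-I*pi/3)  
  chi_2          1             exp(2*I*pi/3)   exp(-2*I*pi/3)  1             exp(2*I*pi/3)   exp(-2*I*pi/3)
  chi_3          1             -1              1               -1            1               -1            
  chi_4          1             exp(-2*I*pi/3)  exp(2*I*pi/3)   1             exp(-2*I*pi/3)  exp(2*I*pi/3) 
  chi_5          1             exp(-I*pi/3)    exp(-2*I*pi/3)  -1            exp(2*I*pi/3)   exp(I*pi/3)   

Spot check: chi_1(1) = zeta_6^(1*1) = zeta_6^1 = exp(I*pi/3).

Why: Z/6Z is abelian, so all 6 irreducible complex representations are 1-dimensional. They are given by chi_k(m) = zeta_6^(k*m) for k = 0,...,5. Row orthogonality: sum_m chi_k(m) conj(chi_l(m)) = 6 * [k = l].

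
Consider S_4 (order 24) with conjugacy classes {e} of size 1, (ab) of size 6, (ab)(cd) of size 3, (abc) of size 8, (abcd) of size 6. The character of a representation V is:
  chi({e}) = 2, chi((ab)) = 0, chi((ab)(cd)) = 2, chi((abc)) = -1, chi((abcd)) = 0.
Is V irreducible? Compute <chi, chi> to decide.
Irreducible: <chi, chi> = 1.

Reasoning: <chi, chi> = (1/|G|) sum_C |C| * |chi(C)|^2 = (1/24)[1*|2|^2 + 6*|0|^2 + 3*|2|^2 + 8*|-1|^2 + 6*|0|^2]
  = (1/24)[(4) + (0) + (12) + (8) + (0)] = 24/24 = 1.
A character is irreducible iff <chi, chi> = 1, so this representation is irreducible.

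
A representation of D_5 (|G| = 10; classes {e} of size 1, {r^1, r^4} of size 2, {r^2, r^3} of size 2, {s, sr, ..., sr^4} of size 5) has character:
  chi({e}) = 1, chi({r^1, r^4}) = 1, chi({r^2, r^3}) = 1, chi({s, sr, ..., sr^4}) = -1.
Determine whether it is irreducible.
Irreducible: <chi, chi> = 1.

Argument: <chi, chi> = (1/|G|) sum_C |C| * |chi(C)|^2 = (1/10)[1*|1|^2 + 2*|1|^2 + 2*|1|^2 + 5*|-1|^2]
  = (1/10)[(1) + (2) + (2) + (5)] = 10/10 = 1.
A character is irreducible iff <chi, chi> = 1, so this representation is irreducible.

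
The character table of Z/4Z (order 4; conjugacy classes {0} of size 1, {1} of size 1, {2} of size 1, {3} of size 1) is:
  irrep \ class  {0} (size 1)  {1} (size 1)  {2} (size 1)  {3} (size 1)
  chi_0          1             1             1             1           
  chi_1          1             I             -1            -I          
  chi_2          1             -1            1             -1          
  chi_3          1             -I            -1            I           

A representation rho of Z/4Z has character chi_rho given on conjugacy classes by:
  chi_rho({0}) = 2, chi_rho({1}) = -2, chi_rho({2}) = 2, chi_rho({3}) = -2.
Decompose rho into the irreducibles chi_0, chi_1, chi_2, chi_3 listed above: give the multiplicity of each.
Multiplicities: chi_0: 0, chi_1: 0, chi_2: 2, chi_3: 0.

Working: Use <chi_rho, chi> = (1/|G|) sum_C |C| * chi_rho(C) * conj(chi(C)) with |G| = 4 for each irreducible chi in the table:
  <chi_rho, chi_0> = (1/4)[1*(2)*conj(1) + 1*(-2)*conj(1) + 1*(2)*conj(1) + 1*(-2)*conj(1)]
      = (1/4)[(2) + (-2) + (2) + (-2)] = 0/4 = 0
  <chi_rho, chi_1> = (1/4)[1*(2)*conj(1) + 1*(-2)*conj(I) + 1*(2)*conj(-1) + 1*(-2)*conj(-I)]
      = (1/4)[(2) + (2*I) + (-2) + (-2*I)] = 0/4 = 0
  <chi_rho, chi_2> = (1/4)[1*(2)*conj(1) + 1*(-2)*conj(-1) + 1*(2)*conj(1) + 1*(-2)*conj(-1)]
      = (1/4)[(2) + (2) + (2) + (2)] = 8/4 = 2
  <chi_rho, chi_3> = (1/4)[1*(2)*conj(1) + 1*(-2)*conj(-I) + 1*(2)*conj(-1) + 1*(-2)*conj(I)]
      = (1/4)[(2) + (-2*I) + (-2) + (2*I)] = 0/4 = 0
(Exp terms are combined using exp(i*s)*conj(exp(i*t)) = exp(i*(s-t)), and sums of them are collapsed using the identity that for every m > 1 the m distinct m-th roots of unity sum to 0, e.g. 1 + exp(2*I*pi/3) + exp(-2*I*pi/3) = 0.)
Dimension check: dim(rho) = sum (mult * dim) = 0*1 + 0*1 + 2*1 + 0*1 = 2 = chi_rho(e) = 2.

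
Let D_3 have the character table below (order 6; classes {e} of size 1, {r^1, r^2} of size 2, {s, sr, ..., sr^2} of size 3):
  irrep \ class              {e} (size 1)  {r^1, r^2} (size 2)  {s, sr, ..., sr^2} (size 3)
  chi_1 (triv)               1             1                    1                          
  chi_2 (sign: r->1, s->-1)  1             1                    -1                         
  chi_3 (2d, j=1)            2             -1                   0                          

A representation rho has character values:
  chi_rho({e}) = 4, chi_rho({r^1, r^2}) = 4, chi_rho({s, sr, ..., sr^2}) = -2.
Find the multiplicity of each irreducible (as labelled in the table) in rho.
Multiplicities: chi_1: 1, chi_2: 3, chi_3: 0.

Use <chi_rho, chi> = (1/|G|) sum_C |C| * chi_rho(C) * conj(chi(C)) with |G| = 6 for each irreducible chi in the table:
  <chi_rho, chi_1> = (1/6)[1*(4)*conj(1) + 2*(4)*conj(1) + 3*(-2)*conj(1)]
      = (1/6)[(4) + (8) + (-6)] = 6/6 = 1
  <chi_rho, chi_2> = (1/6)[1*(4)*conj(1) + 2*(4)*conj(1) + 3*(-2)*conj(-1)]
      = (1/6)[(4) + (8) + (6)] = 18/6 = 3
  <chi_rho, chi_3> = (1/6)[1*(4)*conj(2) + 2*(4)*conj(-1) + 3*(-2)*conj(0)]
      = (1/6)[(8) + (-8) + (0)] = 0/6 = 0
Dimension check: dim(rho) = sum (mult * dim) = 1*1 + 3*1 + 0*2 = 4 = chi_rho(e) = 4.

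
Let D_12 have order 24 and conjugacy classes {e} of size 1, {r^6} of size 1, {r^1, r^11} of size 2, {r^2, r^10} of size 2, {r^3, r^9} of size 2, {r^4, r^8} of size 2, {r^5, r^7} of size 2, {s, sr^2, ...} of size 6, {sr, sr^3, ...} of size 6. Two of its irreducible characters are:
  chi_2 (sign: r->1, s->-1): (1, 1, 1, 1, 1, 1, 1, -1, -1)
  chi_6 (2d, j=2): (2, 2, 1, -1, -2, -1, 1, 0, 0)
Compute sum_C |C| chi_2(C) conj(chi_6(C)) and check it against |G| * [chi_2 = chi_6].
Sum = 0; so <chi_2, chi_6> = 0 (distinct irreducibles are orthogonal).

Compute term by term over conjugacy classes (|C| * chi_2(C) * conj(chi_6(C))):
  1*(1)*conj(2) + 1*(1)*conj(2) + 2*(1)*conj(1) + 2*(1)*conj(-1) + 2*(1)*conj(-2) + 2*(1)*conj(-1) + 2*(1)*conj(1) + 6*(-1)*conj(0) + 6*(-1)*conj(0)
  = (2) + (2) + (2) + (-2) + (-4) + (-2) + (2) + (0) + (0)
  = 0.
Dividing by |G| = 24 gives 0/24 = 0, matching the row-orthogonality relation <chi_2, chi_6> = [chi_2 = chi_6].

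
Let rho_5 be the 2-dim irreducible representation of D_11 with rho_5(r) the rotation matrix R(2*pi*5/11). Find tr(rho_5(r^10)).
chi_{rho_5}(r^10) = 2*cos(2*pi*5*10/11) = -2*cos(pi/11)

Solution. rho_5(r^10) is rotation by angle 2*pi*5*10/11, whose trace is 2*cos(2*pi*5*10/11) = -2*cos(pi/11).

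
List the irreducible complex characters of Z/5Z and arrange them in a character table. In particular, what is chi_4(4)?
Character table of Z/5Z (irreps indexed chi_0,...,chi_4 with chi_k(m) = zeta_5^(k*m), zeta_5 = exp(2*pi*i/5)):
  irrep \ class  {0} (size 1)  {1} (size 1)    {2} (size 1)    {3} (size 1)    {4} (size 1)  
  chi_0          1             1               1               1               1             
  chi_1          1             exp(2*I*pi/5)   exp(4*I*pi/5)   exp(-4*I*pi/5)  exp(-2*I*pi/5)
  chi_2          1             exp(4*I*pi/5)   exp(-2*I*pi/5)  exp(2*I*pi/5)   exp(-4*I*pi/5)
  chi_3          1             exp(-4*I*pi/5)  exp(2*I*pi/5)   exp(-2*I*pi/5)  exp(4*I*pi/5) 
  chi_4          1             exp(-2*I*pi/5)  exp(-4*I*pi/5)  exp(4*I*pi/5)   exp(2*I*pi/5) 

Spot check: chi_4(4) = zeta_5^(4*4) = zeta_5^16 = exp(2*I*pi/5).

Proof sketch: Z/5Z is abelian, so all 5 irreducible complex representations are 1-dimensional. They are given by chi_k(m) = zeta_5^(k*m) for k = 0,...,4. Row orthogonality: sum_m chi_k(m) conj(chi_l(m)) = 5 * [k = l].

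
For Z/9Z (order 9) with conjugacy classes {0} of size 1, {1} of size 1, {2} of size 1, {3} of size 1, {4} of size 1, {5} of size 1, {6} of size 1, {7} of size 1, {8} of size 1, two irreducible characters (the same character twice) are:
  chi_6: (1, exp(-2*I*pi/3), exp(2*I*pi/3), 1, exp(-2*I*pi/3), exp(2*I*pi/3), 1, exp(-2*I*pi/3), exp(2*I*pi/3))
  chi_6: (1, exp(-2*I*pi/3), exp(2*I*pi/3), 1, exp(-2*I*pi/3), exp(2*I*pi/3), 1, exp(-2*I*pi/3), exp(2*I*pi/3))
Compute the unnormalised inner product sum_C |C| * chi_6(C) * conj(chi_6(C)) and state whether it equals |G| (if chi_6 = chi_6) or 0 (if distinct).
Sum = 9 = |G| = 9; so <chi_6, chi_6> = 1 (norm-1 confirms irreducibility).

Proof sketch: Compute term by term over conjugacy classes (|C| * chi_6(C) * conj(chi_6(C))):
  1*(1)*conj(1) + 1*(exp(-2*I*pi/3))*conj(exp(-2*I*pi/3)) + 1*(exp(2*I*pi/3))*conj(exp(2*I*pi/3)) + 1*(1)*conj(1) + 1*(exp(-2*I*pi/3))*conj(exp(-2*I*pi/3)) + 1*(exp(2*I*pi/3))*conj(exp(2*I*pi/3)) + 1*(1)*conj(1) + 1*(exp(-2*I*pi/3))*conj(exp(-2*I*pi/3)) + 1*(exp(2*I*pi/3))*conj(exp(2*I*pi/3))
  = (1) + (1) + (1) + (1) + (1) + (1) + (1) + (1) + (1)
  = 9.
(Exp terms are combined using exp(i*s)*conj(exp(i*t)) = exp(i*(s-t)), and sums of them are collapsed using the identity that for every m > 1 the m distinct m-th roots of unity sum to 0, e.g. 1 + exp(2*I*pi/3) + exp(-2*I*pi/3) = 0.)
Dividing by |G| = 9 gives 9/9 = 1, matching the row-orthogonality relation <chi_6, chi_6> = [chi_6 = chi_6].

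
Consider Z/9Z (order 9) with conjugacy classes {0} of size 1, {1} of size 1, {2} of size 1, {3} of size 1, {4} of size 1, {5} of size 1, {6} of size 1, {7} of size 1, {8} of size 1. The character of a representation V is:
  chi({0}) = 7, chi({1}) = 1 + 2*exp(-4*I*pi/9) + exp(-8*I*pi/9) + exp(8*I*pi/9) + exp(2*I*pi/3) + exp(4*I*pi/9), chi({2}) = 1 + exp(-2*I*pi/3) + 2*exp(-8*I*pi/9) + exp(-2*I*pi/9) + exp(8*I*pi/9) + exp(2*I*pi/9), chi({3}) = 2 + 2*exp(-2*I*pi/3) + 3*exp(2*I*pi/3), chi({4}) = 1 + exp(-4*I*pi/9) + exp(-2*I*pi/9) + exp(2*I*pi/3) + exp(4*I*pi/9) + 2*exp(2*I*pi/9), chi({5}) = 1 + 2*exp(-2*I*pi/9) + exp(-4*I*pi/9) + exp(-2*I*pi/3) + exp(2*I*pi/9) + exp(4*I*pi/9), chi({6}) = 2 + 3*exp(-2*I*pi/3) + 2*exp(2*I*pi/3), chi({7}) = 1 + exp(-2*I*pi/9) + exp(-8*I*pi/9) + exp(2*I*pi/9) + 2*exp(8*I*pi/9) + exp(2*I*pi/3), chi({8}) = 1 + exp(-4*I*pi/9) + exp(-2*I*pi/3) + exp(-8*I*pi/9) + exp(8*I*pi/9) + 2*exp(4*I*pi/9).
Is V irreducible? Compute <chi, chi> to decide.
Not irreducible (reducible): <chi, chi> = 9 > 1.

Derivation: <chi, chi> = (1/|G|) sum_C |C| * |chi(C)|^2 = (1/9)[1*|7|^2 + 1*|1 + 2*exp(-4*I*pi/9) + exp(-8*I*pi/9) + exp(8*I*pi/9) + exp(2*I*pi/3) + exp(4*I*pi/9)|^2 + 1*|1 + exp(-2*I*pi/3) + 2*exp(-8*I*pi/9) + exp(-2*I*pi/9) + exp(8*I*pi/9) + exp(2*I*pi/9)|^2 + 1*|2 + 2*exp(-2*I*pi/3) + 3*exp(2*I*pi/3)|^2 + 1*|1 + exp(-4*I*pi/9) + exp(-2*I*pi/9) + exp(2*I*pi/3) + exp(4*I*pi/9) + 2*exp(2*I*pi/9)|^2 + 1*|1 + 2*exp(-2*I*pi/9) + exp(-4*I*pi/9) + exp(-2*I*pi/3) + exp(2*I*pi/9) + exp(4*I*pi/9)|^2 + 1*|2 + 3*exp(-2*I*pi/3) + 2*exp(2*I*pi/3)|^2 + 1*|1 + exp(-2*I*pi/9) + exp(-8*I*pi/9) + exp(2*I*pi/9) + 2*exp(8*I*pi/9) + exp(2*I*pi/3)|^2 + 1*|1 + exp(-4*I*pi/9) + exp(-2*I*pi/3) + exp(-8*I*pi/9) + exp(8*I*pi/9) + 2*exp(4*I*pi/9)|^2]
  = (1/9)[(49) + (9 + 7*exp(-4*I*pi/9) + 4*exp(-2*I*pi/3) + 6*exp(-8*I*pi/9) + 3*exp(-2*I*pi/9) + 3*exp(2*I*pi/9) + 6*exp(8*I*pi/9) + 4*exp(2*I*pi/3) + 7*exp(4*I*pi/9)) + (9 + 6*exp(-2*I*pi/9) + 4*exp(-2*I*pi/3) + 3*exp(-4*I*pi/9) + 7*exp(-8*I*pi/9) + 7*exp(8*I*pi/9) + 3*exp(4*I*pi/9) + 4*exp(2*I*pi/3) + 6*exp(2*I*pi/9)) + (1) + (9 + 6*exp(-4*I*pi/9) + 7*exp(-2*I*pi/9) + 4*exp(-2*I*pi/3) + 3*exp(-8*I*pi/9) + 3*exp(8*I*pi/9) + 4*exp(2*I*pi/3) + 7*exp(2*I*pi/9) + 6*exp(4*I*pi/9)) + (9 + 6*exp(-4*I*pi/9) + 7*exp(-2*I*pi/9) + 4*exp(-2*I*pi/3) + 3*exp(-8*I*pi/9) + 3*exp(8*I*pi/9) + 4*exp(2*I*pi/3) + 7*exp(2*I*pi/9) + 6*exp(4*I*pi/9)) + (1) + (9 + 6*exp(-2*I*pi/9) + 4*exp(-2*I*pi/3) + 3*exp(-4*I*pi/9) + 7*exp(-8*I*pi/9) + 7*exp(8*I*pi/9) + 3*exp(4*I*pi/9) + 4*exp(2*I*pi/3) + 6*exp(2*I*pi/9)) + (9 + 7*exp(-4*I*pi/9) + 4*exp(-2*I*pi/3) + 6*exp(-8*I*pi/9) + 3*exp(-2*I*pi/9) + 3*exp(2*I*pi/9) + 6*exp(8*I*pi/9) + 4*exp(2*I*pi/3) + 7*exp(4*I*pi/9))] = 81/9 = 9.
(Exp terms are combined using exp(i*s)*conj(exp(i*t)) = exp(i*(s-t)), and sums of them are collapsed using the identity that for every m > 1 the m distinct m-th roots of unity sum to 0, e.g. 1 + exp(2*I*pi/3) + exp(-2*I*pi/3) = 0.)
A character is irreducible iff <chi, chi> = 1, so this representation is reducible.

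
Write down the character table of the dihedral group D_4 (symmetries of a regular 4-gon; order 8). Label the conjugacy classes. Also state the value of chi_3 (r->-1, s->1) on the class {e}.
Conjugacy classes: {e} of size 1, {r^2} of size 1, {r^1, r^3} of size 2, {s, sr^2, ...} of size 2, {sr, sr^3, ...} of size 2.
Character table:
  irrep \ class              {e} (size 1)  {r^2} (size 1)  {r^1, r^3} (size 2)  {s, sr^2, ...} (size 2)  {sr, sr^3, ...} (size 2)
  chi_1 (triv)               1             1               1                    1                        1                       
  chi_2 (sign: r->1, s->-1)  1             1               1                    -1                       -1                      
  chi_3 (r->-1, s->1)        1             1               -1                   1                        -1                      
  chi_4 (r->-1, s->-1)       1             1               -1                   -1                       1                       
  chi_5 (2d, j=1)            2             -2              0                    0                        0                       

Spot check: chi_3 (r->-1, s->1) on {e} = 1.

Proof sketch: D_4 has order 2*4 = 8 with 5 conjugacy classes, hence 5 irreducibles. Sum of squared dims 1 + 1 + 1 + 1 + 4 = 8 = |G|. Linear characters come from the abelianisation; the 2-dimensional irreps have character r^k -> 2*cos(2*pi*j*k/4), reflections -> 0.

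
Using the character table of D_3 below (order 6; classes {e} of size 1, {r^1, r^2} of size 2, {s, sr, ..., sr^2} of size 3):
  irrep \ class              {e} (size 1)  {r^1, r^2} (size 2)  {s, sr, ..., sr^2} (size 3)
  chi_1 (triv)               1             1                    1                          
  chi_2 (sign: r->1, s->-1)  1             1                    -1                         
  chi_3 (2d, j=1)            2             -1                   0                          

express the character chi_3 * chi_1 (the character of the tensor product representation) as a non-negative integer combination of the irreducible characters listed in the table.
chi_3 tensor chi_1 = chi_3 (all other irreducibles have multiplicity 0).

Working: The character of a tensor product is the pointwise product (chi_3 * chi_1)(C) = chi_3(C) * chi_1(C):
  {e}: (2)*(1), {r^1, r^2}: (-1)*(1), {s, sr, ..., sr^2}: (0)*(1)
so (chi_3 * chi_1) takes values
  {e} -> 2, {r^1, r^2} -> -1, {s, sr, ..., sr^2} -> 0.
Now take the inner product of this character with each irreducible chi from the table, <chi_3*chi_1, chi> = (1/6) sum_C |C| (chi_3*chi_1)(C) conj(chi(C)):
  <chi_3*chi_1, chi_1> = (1/6)[1*(2)*conj(1) + 2*(-1)*conj(1) + 3*(0)*conj(1)]
      = (1/6)[(2) + (-2) + (0)] = 0/6 = 0
  <chi_3*chi_1, chi_2> = (1/6)[1*(2)*conj(1) + 2*(-1)*conj(1) + 3*(0)*conj(-1)]
      = (1/6)[(2) + (-2) + (0)] = 0/6 = 0
  <chi_3*chi_1, chi_3> = (1/6)[1*(2)*conj(2) + 2*(-1)*conj(-1) + 3*(0)*conj(0)]
      = (1/6)[(4) + (2) + (0)] = 6/6 = 1
Hence the multiplicities are chi_3: 1. Dimension check: dim(chi_3)*dim(chi_1) = 2*1 = 2 and sum (mult * dim) = 1*2 = 2.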